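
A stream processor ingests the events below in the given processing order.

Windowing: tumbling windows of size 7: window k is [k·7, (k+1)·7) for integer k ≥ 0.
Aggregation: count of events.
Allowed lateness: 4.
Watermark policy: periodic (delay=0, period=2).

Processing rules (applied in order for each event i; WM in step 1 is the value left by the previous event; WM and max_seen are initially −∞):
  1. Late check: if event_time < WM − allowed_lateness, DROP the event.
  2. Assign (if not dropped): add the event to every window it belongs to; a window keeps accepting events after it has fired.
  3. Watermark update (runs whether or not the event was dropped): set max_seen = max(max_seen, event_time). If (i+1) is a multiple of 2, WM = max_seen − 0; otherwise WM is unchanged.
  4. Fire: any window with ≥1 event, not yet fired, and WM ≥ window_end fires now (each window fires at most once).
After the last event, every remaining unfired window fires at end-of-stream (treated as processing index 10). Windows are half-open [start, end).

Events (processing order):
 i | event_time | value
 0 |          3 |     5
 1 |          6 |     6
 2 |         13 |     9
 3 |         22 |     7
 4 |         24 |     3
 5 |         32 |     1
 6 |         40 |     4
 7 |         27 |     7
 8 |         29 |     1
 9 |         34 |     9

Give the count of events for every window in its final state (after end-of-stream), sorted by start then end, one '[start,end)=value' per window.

i=0 t=3 v=5: → [0,7); WM=−∞
i=1 t=6 v=6: → [0,7); WM=6
i=2 t=13 v=9: → [7,14); WM=6
i=3 t=22 v=7: → [21,28); WM=22; [0,7) fires=2 [7,14) fires=1
i=4 t=24 v=3: → [21,28); WM=22
i=5 t=32 v=1: → [28,35); WM=32; [21,28) fires=2
i=6 t=40 v=4: → [35,42); WM=32
i=7 t=27 v=7: DROP (t<32-4); WM=40; [28,35) fires=1
i=8 t=29 v=1: DROP (t<40-4); WM=40
i=9 t=34 v=9: DROP (t<40-4); WM=40

[0,7)=2 [7,14)=1 [21,28)=2 [28,35)=1 [35,42)=1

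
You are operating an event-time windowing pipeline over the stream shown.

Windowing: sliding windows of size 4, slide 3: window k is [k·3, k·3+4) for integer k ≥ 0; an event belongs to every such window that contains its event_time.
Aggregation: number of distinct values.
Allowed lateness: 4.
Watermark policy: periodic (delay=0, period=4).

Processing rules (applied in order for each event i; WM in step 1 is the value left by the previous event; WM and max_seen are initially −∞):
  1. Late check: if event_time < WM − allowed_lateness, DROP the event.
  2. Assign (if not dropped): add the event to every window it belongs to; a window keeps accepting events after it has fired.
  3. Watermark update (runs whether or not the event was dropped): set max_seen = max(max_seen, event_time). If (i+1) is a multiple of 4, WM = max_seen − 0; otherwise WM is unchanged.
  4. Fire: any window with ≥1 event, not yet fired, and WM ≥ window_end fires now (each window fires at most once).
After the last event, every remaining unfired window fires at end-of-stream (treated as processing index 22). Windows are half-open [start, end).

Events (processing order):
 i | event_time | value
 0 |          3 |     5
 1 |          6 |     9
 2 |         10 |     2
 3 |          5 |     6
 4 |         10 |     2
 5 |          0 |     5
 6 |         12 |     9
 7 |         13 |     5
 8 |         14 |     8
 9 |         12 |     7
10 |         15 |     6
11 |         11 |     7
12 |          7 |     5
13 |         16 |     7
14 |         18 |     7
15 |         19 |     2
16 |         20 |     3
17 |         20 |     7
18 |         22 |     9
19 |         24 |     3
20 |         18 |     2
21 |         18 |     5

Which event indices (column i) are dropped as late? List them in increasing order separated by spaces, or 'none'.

i=0 t=3 v=5: → [3,7),[0,4); WM=−∞
i=1 t=6 v=9: → [6,10),[3,7); WM=−∞
i=2 t=10 v=2: → [9,13); WM=−∞
i=3 t=5 v=6: → [3,7); WM=10; [0,4) fires=1 [3,7) fires=3 [6,10) fires=1
i=4 t=10 v=2: → [9,13); WM=10
i=5 t=0 v=5: DROP (t<10-4); WM=10
i=6 t=12 v=9: → [12,16),[9,13); WM=10
i=7 t=13 v=5: → [12,16); WM=13; [9,13) fires=2
i=8 t=14 v=8: → [12,16); WM=13
i=9 t=12 v=7: → [12,16),[9,13); WM=13
i=10 t=15 v=6: → [15,19),[12,16); WM=13
i=11 t=11 v=7: → [9,13); WM=15
i=12 t=7 v=5: DROP (t<15-4); WM=15
i=13 t=16 v=7: → [15,19); WM=15
i=14 t=18 v=7: → [18,22),[15,19); WM=15
i=15 t=19 v=2: → [18,22); WM=19; [12,16) fires=5 [15,19) fires=2
i=16 t=20 v=3: → [18,22); WM=19
i=17 t=20 v=7: → [18,22); WM=19
i=18 t=22 v=9: → [21,25); WM=19
i=19 t=24 v=3: → [24,28),[21,25); WM=24; [18,22) fires=3
i=20 t=18 v=2: DROP (t<24-4); WM=24
i=21 t=18 v=5: DROP (t<24-4); WM=24

5 12 20 21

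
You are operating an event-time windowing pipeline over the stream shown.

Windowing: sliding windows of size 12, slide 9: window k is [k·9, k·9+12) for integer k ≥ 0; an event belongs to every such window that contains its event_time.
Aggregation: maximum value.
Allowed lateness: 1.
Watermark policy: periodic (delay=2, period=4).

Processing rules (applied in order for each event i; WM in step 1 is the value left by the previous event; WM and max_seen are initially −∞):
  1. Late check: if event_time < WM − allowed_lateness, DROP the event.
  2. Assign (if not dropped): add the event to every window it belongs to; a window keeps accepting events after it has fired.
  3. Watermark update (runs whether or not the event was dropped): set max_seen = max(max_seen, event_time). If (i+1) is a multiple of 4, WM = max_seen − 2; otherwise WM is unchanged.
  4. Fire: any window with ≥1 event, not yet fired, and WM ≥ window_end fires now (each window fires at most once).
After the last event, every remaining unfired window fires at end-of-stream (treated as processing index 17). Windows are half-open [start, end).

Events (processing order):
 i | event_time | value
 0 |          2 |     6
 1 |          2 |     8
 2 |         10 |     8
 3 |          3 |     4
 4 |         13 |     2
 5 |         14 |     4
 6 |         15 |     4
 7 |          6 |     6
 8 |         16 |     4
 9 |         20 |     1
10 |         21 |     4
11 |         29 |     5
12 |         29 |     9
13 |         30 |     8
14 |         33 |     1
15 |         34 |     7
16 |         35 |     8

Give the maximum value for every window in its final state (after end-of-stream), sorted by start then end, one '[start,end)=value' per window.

i=0 t=2 v=6: → [0,12); WM=−∞
i=1 t=2 v=8: → [0,12); WM=−∞
i=2 t=10 v=8: → [9,21),[0,12); WM=−∞
i=3 t=3 v=4: → [0,12); WM=8
i=4 t=13 v=2: → [9,21); WM=8
i=5 t=14 v=4: → [9,21); WM=8
i=6 t=15 v=4: → [9,21); WM=8
i=7 t=6 v=6: DROP (t<8-1); WM=13; [0,12) fires=8
i=8 t=16 v=4: → [9,21); WM=13
i=9 t=20 v=1: → [18,30),[9,21); WM=13
i=10 t=21 v=4: → [18,30); WM=13
i=11 t=29 v=5: → [27,39),[18,30); WM=27; [9,21) fires=8
i=12 t=29 v=9: → [27,39),[18,30); WM=27
i=13 t=30 v=8: → [27,39); WM=27
i=14 t=33 v=1: → [27,39); WM=27
i=15 t=34 v=7: → [27,39); WM=32; [18,30) fires=9
i=16 t=35 v=8: → [27,39); WM=32

[0,12)=8 [9,21)=8 [18,30)=9 [27,39)=9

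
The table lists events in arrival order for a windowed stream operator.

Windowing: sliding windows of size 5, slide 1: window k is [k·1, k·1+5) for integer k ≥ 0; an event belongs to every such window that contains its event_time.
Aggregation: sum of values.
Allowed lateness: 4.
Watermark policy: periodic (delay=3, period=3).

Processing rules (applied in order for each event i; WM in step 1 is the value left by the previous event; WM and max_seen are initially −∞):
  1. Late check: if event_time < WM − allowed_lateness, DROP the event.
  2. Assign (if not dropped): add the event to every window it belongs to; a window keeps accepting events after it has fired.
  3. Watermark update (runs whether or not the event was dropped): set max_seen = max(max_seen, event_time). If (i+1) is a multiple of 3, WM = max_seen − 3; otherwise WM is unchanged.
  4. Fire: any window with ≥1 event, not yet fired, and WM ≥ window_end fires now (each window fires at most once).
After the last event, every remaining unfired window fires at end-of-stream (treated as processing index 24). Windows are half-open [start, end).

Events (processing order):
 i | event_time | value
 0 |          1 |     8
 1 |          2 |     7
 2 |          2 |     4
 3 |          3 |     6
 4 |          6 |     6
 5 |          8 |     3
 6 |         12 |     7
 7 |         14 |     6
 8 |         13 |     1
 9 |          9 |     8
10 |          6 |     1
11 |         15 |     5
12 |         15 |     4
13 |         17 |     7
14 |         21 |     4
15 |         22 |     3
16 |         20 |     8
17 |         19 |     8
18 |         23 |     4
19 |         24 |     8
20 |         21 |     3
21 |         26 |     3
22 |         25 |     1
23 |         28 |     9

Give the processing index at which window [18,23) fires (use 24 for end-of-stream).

23

i=0 t=1 v=8: → [1,6),[0,5); WM=−∞
i=1 t=2 v=7: → [2,7),[1,6),[0,5); WM=−∞
i=2 t=2 v=4: → [2,7),[1,6),[0,5); WM=-1
i=3 t=3 v=6: → [3,8),[2,7),[1,6),[0,5); WM=-1
i=4 t=6 v=6: → [6,11),[5,10),[4,9),[3,8),[2,7); WM=-1
i=5 t=8 v=3: → [8,13),[7,12),[6,11),[5,10),[4,9); WM=5; [0,5) fires=25
i=6 t=12 v=7: → [12,17),[11,16),[10,15),[9,14),[8,13); WM=5
i=7 t=14 v=6: → [14,19),[13,18),[12,17),[11,16),[10,15); WM=5
i=8 t=13 v=1: → [13,18),[12,17),[11,16),[10,15),[9,14); WM=11; [1,6) fires=25 [2,7) fires=23 [3,8) fires=12 [4,9) fires=9 [5,10) fires=9 [6,11) fires=9
i=9 t=9 v=8: → [9,14),[8,13),[7,12),[6,11),[5,10); WM=11
i=10 t=6 v=1: DROP (t<11-4); WM=11
i=11 t=15 v=5: → [15,20),[14,19),[13,18),[12,17),[11,16); WM=12; [7,12) fires=11
i=12 t=15 v=4: → [15,20),[14,19),[13,18),[12,17),[11,16); WM=12
i=13 t=17 v=7: → [17,22),[16,21),[15,20),[14,19),[13,18); WM=12
i=14 t=21 v=4: → [21,26),[20,25),[19,24),[18,23),[17,22); WM=18; [8,13) fires=18 [9,14) fires=16 [10,15) fires=14 [11,16) fires=23 [12,17) fires=23 [13,18) fires=23
i=15 t=22 v=3: → [22,27),[21,26),[20,25),[19,24),[18,23); WM=18
i=16 t=20 v=8: → [20,25),[19,24),[18,23),[17,22),[16,21); WM=18
i=17 t=19 v=8: → [19,24),[18,23),[17,22),[16,21),[15,20); WM=19; [14,19) fires=22
i=18 t=23 v=4: → [23,28),[22,27),[21,26),[20,25),[19,24); WM=19
i=19 t=24 v=8: → [24,29),[23,28),[22,27),[21,26),[20,25); WM=19
i=20 t=21 v=3: → [21,26),[20,25),[19,24),[18,23),[17,22); WM=21; [15,20) fires=24 [16,21) fires=23
i=21 t=26 v=3: → [26,31),[25,30),[24,29),[23,28),[22,27); WM=21
i=22 t=25 v=1: → [25,30),[24,29),[23,28),[22,27),[21,26); WM=21
i=23 t=28 v=9: → [28,33),[27,32),[26,31),[25,30),[24,29); WM=25; [17,22) fires=30 [18,23) fires=26 [19,24) fires=30 [20,25) fires=30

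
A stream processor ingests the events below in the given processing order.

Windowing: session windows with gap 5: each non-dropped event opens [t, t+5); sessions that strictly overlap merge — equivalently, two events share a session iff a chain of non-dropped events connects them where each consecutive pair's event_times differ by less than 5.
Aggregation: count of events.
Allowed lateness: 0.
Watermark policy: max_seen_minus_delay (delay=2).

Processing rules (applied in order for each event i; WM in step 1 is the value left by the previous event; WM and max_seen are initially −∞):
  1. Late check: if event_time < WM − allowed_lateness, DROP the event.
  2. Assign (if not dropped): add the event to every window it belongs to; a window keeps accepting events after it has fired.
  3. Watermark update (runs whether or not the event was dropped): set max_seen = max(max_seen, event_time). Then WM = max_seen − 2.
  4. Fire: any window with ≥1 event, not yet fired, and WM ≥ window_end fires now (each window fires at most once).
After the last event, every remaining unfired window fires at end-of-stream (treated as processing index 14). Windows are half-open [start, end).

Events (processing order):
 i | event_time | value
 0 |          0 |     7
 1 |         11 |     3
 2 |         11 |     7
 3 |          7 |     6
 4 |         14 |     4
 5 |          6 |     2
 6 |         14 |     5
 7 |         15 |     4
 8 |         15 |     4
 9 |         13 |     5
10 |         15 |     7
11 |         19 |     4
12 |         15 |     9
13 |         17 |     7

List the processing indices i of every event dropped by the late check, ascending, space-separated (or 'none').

i=0 t=0 v=7: → [0,5); WM=-2
i=1 t=11 v=3: → [11,16); WM=9
i=2 t=11 v=7: → [11,16); WM=9
i=3 t=7 v=6: DROP (t<9-0); WM=9
i=4 t=14 v=4: → [11,19); WM=12
i=5 t=6 v=2: DROP (t<12-0); WM=12
i=6 t=14 v=5: → [11,19); WM=12
i=7 t=15 v=4: → [11,20); WM=13
i=8 t=15 v=4: → [11,20); WM=13
i=9 t=13 v=5: → [11,20); WM=13
i=10 t=15 v=7: → [11,20); WM=13
i=11 t=19 v=4: → [11,24); WM=17
i=12 t=15 v=9: DROP (t<17-0); WM=17
i=13 t=17 v=7: → [11,24); WM=17

3 5 12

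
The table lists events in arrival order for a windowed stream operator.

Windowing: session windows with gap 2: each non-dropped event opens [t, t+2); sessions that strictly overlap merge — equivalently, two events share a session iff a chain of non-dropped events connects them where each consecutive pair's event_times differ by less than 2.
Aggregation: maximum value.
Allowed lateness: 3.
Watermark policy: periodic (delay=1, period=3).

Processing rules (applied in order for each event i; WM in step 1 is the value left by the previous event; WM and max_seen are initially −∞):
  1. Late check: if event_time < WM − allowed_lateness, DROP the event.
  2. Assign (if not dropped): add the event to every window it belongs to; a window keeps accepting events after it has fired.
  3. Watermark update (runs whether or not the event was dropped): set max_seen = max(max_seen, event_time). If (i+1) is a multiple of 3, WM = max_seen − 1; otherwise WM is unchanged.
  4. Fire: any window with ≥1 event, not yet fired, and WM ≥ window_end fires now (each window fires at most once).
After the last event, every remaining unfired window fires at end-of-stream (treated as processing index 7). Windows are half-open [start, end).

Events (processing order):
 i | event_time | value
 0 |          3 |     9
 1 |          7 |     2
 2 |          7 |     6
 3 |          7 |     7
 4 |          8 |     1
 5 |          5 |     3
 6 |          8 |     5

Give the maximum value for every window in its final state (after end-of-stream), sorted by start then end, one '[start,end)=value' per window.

i=0 t=3 v=9: → [3,5); WM=−∞
i=1 t=7 v=2: → [7,9); WM=−∞
i=2 t=7 v=6: → [7,9); WM=6
i=3 t=7 v=7: → [7,9); WM=6
i=4 t=8 v=1: → [7,10); WM=6
i=5 t=5 v=3: → [5,7); WM=7
i=6 t=8 v=5: → [7,10); WM=7

[3,5)=9 [5,7)=3 [7,10)=7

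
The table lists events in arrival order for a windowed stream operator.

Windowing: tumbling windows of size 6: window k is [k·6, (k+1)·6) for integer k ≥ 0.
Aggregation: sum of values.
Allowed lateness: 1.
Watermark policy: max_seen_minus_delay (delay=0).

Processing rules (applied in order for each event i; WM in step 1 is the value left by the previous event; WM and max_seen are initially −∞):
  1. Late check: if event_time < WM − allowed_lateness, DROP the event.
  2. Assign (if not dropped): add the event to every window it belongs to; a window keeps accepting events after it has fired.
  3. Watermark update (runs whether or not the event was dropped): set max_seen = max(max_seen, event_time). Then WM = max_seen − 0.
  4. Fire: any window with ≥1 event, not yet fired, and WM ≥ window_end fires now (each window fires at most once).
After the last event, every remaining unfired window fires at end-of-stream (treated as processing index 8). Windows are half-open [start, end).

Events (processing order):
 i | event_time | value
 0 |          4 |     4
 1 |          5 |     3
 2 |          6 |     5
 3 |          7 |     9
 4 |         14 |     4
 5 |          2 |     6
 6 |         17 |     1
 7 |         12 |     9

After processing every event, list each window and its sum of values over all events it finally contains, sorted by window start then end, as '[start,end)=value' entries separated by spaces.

[0,6)=7 [6,12)=14 [12,18)=5

i=0 t=4 v=4: → [0,6); WM=4
i=1 t=5 v=3: → [0,6); WM=5
i=2 t=6 v=5: → [6,12); WM=6; [0,6) fires=7
i=3 t=7 v=9: → [6,12); WM=7
i=4 t=14 v=4: → [12,18); WM=14; [6,12) fires=14
i=5 t=2 v=6: DROP (t<14-1); WM=14
i=6 t=17 v=1: → [12,18); WM=17
i=7 t=12 v=9: DROP (t<17-1); WM=17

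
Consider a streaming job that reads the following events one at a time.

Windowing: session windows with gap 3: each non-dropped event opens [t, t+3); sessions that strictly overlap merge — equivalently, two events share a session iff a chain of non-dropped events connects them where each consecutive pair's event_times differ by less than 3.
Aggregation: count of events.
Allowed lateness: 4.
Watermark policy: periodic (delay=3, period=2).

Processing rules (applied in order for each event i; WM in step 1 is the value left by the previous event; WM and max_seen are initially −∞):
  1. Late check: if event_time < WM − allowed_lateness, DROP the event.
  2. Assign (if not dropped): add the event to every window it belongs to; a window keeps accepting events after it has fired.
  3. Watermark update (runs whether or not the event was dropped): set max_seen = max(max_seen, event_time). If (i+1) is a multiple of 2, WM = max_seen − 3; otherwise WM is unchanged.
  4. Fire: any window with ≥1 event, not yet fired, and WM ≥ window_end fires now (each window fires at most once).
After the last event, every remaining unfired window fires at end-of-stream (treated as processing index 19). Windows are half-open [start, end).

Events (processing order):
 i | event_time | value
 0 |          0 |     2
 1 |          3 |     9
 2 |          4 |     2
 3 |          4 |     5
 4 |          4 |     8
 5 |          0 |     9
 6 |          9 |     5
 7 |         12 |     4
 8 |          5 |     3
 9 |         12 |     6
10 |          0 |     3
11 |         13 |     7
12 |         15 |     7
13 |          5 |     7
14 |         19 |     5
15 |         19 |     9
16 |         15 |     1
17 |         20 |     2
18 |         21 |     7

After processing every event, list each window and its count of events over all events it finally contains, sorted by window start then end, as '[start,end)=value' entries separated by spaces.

i=0 t=0 v=2: → [0,3); WM=−∞
i=1 t=3 v=9: → [3,6); WM=0
i=2 t=4 v=2: → [3,7); WM=0
i=3 t=4 v=5: → [3,7); WM=1
i=4 t=4 v=8: → [3,7); WM=1
i=5 t=0 v=9: → [0,3); WM=1
i=6 t=9 v=5: → [9,12); WM=1
i=7 t=12 v=4: → [12,15); WM=9
i=8 t=5 v=3: → [3,8); WM=9
i=9 t=12 v=6: → [12,15); WM=9
i=10 t=0 v=3: DROP (t<9-4); WM=9
i=11 t=13 v=7: → [12,16); WM=10
i=12 t=15 v=7: → [12,18); WM=10
i=13 t=5 v=7: DROP (t<10-4); WM=12
i=14 t=19 v=5: → [19,22); WM=12
i=15 t=19 v=9: → [19,22); WM=16
i=16 t=15 v=1: → [12,18); WM=16
i=17 t=20 v=2: → [19,23); WM=17
i=18 t=21 v=7: → [19,24); WM=17

[0,3)=2 [3,8)=5 [9,12)=1 [12,18)=5 [19,24)=4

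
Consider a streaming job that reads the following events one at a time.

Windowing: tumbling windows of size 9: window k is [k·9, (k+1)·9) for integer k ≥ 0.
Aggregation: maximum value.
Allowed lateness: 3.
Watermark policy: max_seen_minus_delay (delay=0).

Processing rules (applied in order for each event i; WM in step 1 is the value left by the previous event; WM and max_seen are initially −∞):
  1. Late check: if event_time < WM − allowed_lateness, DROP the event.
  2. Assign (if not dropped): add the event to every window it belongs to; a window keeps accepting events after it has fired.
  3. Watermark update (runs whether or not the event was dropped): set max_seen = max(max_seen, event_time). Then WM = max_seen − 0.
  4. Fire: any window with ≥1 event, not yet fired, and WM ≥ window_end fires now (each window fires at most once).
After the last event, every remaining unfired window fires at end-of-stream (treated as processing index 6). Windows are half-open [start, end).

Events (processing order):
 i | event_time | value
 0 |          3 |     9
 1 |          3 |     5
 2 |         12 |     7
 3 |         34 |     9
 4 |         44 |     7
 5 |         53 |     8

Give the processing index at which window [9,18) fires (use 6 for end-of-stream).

i=0 t=3 v=9: → [0,9); WM=3
i=1 t=3 v=5: → [0,9); WM=3
i=2 t=12 v=7: → [9,18); WM=12; [0,9) fires=9
i=3 t=34 v=9: → [27,36); WM=34; [9,18) fires=7
i=4 t=44 v=7: → [36,45); WM=44; [27,36) fires=9
i=5 t=53 v=8: → [45,54); WM=53; [36,45) fires=7

3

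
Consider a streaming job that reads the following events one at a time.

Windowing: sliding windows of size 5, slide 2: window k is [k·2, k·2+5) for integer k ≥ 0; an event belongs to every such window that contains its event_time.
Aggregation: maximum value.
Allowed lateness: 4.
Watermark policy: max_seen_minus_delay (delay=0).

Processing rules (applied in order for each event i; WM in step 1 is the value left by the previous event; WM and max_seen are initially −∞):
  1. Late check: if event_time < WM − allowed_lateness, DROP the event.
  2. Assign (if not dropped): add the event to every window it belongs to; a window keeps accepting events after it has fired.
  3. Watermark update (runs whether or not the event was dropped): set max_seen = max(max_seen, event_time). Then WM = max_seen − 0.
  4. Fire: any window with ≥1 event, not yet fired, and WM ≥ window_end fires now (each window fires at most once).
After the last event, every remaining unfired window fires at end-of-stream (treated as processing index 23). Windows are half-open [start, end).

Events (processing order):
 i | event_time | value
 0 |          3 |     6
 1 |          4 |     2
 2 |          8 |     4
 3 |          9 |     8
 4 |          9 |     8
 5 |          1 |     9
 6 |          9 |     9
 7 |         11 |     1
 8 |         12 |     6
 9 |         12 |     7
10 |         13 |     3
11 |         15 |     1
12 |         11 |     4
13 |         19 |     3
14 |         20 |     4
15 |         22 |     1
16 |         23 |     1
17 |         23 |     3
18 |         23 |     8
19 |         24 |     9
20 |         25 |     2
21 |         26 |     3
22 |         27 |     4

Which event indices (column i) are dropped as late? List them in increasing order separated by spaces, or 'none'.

i=0 t=3 v=6: → [2,7),[0,5); WM=3
i=1 t=4 v=2: → [4,9),[2,7),[0,5); WM=4
i=2 t=8 v=4: → [8,13),[6,11),[4,9); WM=8; [0,5) fires=6 [2,7) fires=6
i=3 t=9 v=8: → [8,13),[6,11); WM=9; [4,9) fires=4
i=4 t=9 v=8: → [8,13),[6,11); WM=9
i=5 t=1 v=9: DROP (t<9-4); WM=9
i=6 t=9 v=9: → [8,13),[6,11); WM=9
i=7 t=11 v=1: → [10,15),[8,13); WM=11; [6,11) fires=9
i=8 t=12 v=6: → [12,17),[10,15),[8,13); WM=12
i=9 t=12 v=7: → [12,17),[10,15),[8,13); WM=12
i=10 t=13 v=3: → [12,17),[10,15); WM=13; [8,13) fires=9
i=11 t=15 v=1: → [14,19),[12,17); WM=15; [10,15) fires=7
i=12 t=11 v=4: → [10,15),[8,13); WM=15
i=13 t=19 v=3: → [18,23),[16,21); WM=19; [12,17) fires=7 [14,19) fires=1
i=14 t=20 v=4: → [20,25),[18,23),[16,21); WM=20
i=15 t=22 v=1: → [22,27),[20,25),[18,23); WM=22; [16,21) fires=4
i=16 t=23 v=1: → [22,27),[20,25); WM=23; [18,23) fires=4
i=17 t=23 v=3: → [22,27),[20,25); WM=23
i=18 t=23 v=8: → [22,27),[20,25); WM=23
i=19 t=24 v=9: → [24,29),[22,27),[20,25); WM=24
i=20 t=25 v=2: → [24,29),[22,27); WM=25; [20,25) fires=9
i=21 t=26 v=3: → [26,31),[24,29),[22,27); WM=26
i=22 t=27 v=4: → [26,31),[24,29); WM=27; [22,27) fires=9

5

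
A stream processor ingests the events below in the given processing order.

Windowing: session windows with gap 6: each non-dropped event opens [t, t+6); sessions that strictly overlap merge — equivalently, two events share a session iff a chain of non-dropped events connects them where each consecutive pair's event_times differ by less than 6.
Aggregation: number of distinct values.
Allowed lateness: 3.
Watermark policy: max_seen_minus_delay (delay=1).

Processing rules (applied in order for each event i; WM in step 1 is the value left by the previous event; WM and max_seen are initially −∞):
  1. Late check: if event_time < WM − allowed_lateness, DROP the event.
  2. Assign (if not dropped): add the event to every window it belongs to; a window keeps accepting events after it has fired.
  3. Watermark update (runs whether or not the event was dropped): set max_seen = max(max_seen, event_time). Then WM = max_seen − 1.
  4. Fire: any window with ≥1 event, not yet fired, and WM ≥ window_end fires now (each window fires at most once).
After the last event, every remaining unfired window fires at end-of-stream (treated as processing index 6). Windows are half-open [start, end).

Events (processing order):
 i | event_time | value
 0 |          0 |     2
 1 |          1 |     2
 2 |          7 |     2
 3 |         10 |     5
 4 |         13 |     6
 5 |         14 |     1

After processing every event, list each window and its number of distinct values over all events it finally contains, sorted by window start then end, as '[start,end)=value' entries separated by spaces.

[0,7)=1 [7,20)=4

i=0 t=0 v=2: → [0,6); WM=-1
i=1 t=1 v=2: → [0,7); WM=0
i=2 t=7 v=2: → [7,13); WM=6
i=3 t=10 v=5: → [7,16); WM=9
i=4 t=13 v=6: → [7,19); WM=12
i=5 t=14 v=1: → [7,20); WM=13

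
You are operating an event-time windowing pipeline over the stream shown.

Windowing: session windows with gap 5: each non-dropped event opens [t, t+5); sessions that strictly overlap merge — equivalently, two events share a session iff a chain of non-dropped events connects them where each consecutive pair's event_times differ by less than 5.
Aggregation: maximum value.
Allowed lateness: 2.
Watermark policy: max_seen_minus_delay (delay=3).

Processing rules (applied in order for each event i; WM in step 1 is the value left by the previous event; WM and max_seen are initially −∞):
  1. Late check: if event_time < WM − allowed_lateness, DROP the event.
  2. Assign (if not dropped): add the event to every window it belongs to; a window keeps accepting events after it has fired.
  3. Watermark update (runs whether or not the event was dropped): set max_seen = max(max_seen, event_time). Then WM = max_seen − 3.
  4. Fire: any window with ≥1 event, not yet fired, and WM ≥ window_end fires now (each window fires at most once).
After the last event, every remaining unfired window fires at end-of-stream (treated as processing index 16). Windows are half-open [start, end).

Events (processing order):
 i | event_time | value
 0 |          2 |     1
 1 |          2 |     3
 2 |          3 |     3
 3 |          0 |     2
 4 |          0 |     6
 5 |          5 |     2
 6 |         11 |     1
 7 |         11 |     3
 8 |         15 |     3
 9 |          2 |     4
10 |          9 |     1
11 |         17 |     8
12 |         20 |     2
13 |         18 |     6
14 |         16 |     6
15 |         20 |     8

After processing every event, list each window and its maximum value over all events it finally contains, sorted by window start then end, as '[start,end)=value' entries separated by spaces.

i=0 t=2 v=1: → [2,7); WM=-1
i=1 t=2 v=3: → [2,7); WM=-1
i=2 t=3 v=3: → [2,8); WM=0
i=3 t=0 v=2: → [0,8); WM=0
i=4 t=0 v=6: → [0,8); WM=0
i=5 t=5 v=2: → [0,10); WM=2
i=6 t=11 v=1: → [11,16); WM=8
i=7 t=11 v=3: → [11,16); WM=8
i=8 t=15 v=3: → [11,20); WM=12
i=9 t=2 v=4: DROP (t<12-2); WM=12
i=10 t=9 v=1: DROP (t<12-2); WM=12
i=11 t=17 v=8: → [11,22); WM=14
i=12 t=20 v=2: → [11,25); WM=17
i=13 t=18 v=6: → [11,25); WM=17
i=14 t=16 v=6: → [11,25); WM=17
i=15 t=20 v=8: → [11,25); WM=17

[0,10)=6 [11,25)=8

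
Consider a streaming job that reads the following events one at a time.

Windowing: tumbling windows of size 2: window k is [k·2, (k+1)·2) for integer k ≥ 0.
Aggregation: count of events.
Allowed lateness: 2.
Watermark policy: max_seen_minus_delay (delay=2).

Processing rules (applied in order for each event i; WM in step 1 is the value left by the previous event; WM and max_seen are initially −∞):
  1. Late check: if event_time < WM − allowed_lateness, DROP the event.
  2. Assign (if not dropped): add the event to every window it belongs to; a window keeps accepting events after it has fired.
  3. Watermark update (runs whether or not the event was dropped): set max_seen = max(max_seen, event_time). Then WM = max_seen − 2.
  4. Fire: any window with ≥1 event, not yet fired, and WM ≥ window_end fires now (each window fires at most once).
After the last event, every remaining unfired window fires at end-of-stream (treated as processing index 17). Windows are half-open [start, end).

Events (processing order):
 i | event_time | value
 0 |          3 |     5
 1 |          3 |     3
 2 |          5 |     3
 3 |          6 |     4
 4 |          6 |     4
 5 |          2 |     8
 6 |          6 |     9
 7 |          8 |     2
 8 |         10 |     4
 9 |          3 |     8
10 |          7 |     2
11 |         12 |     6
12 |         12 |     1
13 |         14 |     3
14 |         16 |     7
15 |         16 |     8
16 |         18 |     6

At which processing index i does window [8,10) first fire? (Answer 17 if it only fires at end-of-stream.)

i=0 t=3 v=5: → [2,4); WM=1
i=1 t=3 v=3: → [2,4); WM=1
i=2 t=5 v=3: → [4,6); WM=3
i=3 t=6 v=4: → [6,8); WM=4; [2,4) fires=2
i=4 t=6 v=4: → [6,8); WM=4
i=5 t=2 v=8: → [2,4); WM=4
i=6 t=6 v=9: → [6,8); WM=4
i=7 t=8 v=2: → [8,10); WM=6; [4,6) fires=1
i=8 t=10 v=4: → [10,12); WM=8; [6,8) fires=3
i=9 t=3 v=8: DROP (t<8-2); WM=8
i=10 t=7 v=2: → [6,8); WM=8
i=11 t=12 v=6: → [12,14); WM=10; [8,10) fires=1
i=12 t=12 v=1: → [12,14); WM=10
i=13 t=14 v=3: → [14,16); WM=12; [10,12) fires=1
i=14 t=16 v=7: → [16,18); WM=14; [12,14) fires=2
i=15 t=16 v=8: → [16,18); WM=14
i=16 t=18 v=6: → [18,20); WM=16; [14,16) fires=1

11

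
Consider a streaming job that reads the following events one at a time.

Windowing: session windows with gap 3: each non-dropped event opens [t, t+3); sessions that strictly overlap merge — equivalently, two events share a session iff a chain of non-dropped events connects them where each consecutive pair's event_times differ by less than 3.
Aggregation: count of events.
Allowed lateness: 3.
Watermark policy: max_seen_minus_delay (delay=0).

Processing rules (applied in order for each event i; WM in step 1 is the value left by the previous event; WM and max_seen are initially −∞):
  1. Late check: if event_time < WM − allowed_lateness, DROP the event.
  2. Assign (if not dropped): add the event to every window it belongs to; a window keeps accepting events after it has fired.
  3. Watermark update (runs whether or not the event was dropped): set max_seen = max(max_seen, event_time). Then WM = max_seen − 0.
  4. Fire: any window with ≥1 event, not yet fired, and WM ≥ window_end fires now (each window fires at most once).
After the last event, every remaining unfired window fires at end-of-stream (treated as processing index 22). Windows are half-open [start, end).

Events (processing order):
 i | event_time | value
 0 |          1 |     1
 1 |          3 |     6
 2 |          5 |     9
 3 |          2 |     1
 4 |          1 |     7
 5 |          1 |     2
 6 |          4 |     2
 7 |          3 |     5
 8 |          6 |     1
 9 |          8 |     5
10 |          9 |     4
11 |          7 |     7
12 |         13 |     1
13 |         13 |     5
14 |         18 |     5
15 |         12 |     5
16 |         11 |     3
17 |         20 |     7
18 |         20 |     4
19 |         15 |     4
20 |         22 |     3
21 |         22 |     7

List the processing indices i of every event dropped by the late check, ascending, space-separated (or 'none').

4 5 15 16 19

i=0 t=1 v=1: → [1,4); WM=1
i=1 t=3 v=6: → [1,6); WM=3
i=2 t=5 v=9: → [1,8); WM=5
i=3 t=2 v=1: → [1,8); WM=5
i=4 t=1 v=7: DROP (t<5-3); WM=5
i=5 t=1 v=2: DROP (t<5-3); WM=5
i=6 t=4 v=2: → [1,8); WM=5
i=7 t=3 v=5: → [1,8); WM=5
i=8 t=6 v=1: → [1,9); WM=6
i=9 t=8 v=5: → [1,11); WM=8
i=10 t=9 v=4: → [1,12); WM=9
i=11 t=7 v=7: → [1,12); WM=9
i=12 t=13 v=1: → [13,16); WM=13
i=13 t=13 v=5: → [13,16); WM=13
i=14 t=18 v=5: → [18,21); WM=18
i=15 t=12 v=5: DROP (t<18-3); WM=18
i=16 t=11 v=3: DROP (t<18-3); WM=18
i=17 t=20 v=7: → [18,23); WM=20
i=18 t=20 v=4: → [18,23); WM=20
i=19 t=15 v=4: DROP (t<20-3); WM=20
i=20 t=22 v=3: → [18,25); WM=22
i=21 t=22 v=7: → [18,25); WM=22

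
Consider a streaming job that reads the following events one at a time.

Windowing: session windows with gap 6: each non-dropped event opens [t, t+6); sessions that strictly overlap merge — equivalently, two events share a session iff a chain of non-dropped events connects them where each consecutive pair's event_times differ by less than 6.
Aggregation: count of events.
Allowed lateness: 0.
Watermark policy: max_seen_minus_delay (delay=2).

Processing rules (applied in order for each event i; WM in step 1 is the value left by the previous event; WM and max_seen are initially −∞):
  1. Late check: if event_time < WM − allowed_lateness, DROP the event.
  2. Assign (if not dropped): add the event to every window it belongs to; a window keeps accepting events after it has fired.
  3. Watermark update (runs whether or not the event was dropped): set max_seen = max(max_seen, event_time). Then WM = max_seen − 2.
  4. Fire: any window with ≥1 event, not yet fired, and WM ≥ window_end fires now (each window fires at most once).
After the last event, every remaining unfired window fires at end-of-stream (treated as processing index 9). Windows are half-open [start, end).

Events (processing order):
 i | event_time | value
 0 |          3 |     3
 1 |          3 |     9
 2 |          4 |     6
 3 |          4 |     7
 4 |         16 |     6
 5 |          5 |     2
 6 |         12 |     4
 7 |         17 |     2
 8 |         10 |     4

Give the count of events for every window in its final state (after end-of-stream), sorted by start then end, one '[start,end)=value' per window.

[3,10)=4 [16,23)=2

i=0 t=3 v=3: → [3,9); WM=1
i=1 t=3 v=9: → [3,9); WM=1
i=2 t=4 v=6: → [3,10); WM=2
i=3 t=4 v=7: → [3,10); WM=2
i=4 t=16 v=6: → [16,22); WM=14
i=5 t=5 v=2: DROP (t<14-0); WM=14
i=6 t=12 v=4: DROP (t<14-0); WM=14
i=7 t=17 v=2: → [16,23); WM=15
i=8 t=10 v=4: DROP (t<15-0); WM=15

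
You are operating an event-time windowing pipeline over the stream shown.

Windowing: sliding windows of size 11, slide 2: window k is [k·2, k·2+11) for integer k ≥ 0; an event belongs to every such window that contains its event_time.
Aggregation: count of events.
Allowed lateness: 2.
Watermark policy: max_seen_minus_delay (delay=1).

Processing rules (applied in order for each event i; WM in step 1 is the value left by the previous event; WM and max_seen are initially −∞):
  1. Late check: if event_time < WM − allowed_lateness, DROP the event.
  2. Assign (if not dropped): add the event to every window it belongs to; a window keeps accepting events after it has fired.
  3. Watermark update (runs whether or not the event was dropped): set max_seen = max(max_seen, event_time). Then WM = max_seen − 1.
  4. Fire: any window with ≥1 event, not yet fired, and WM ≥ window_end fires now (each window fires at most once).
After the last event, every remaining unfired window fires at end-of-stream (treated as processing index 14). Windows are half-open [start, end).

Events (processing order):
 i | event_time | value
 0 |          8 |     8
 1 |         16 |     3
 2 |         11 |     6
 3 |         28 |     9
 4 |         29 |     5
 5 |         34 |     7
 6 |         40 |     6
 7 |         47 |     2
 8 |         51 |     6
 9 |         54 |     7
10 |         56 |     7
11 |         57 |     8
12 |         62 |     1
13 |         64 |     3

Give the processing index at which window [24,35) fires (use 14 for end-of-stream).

i=0 t=8 v=8: → [8,19),[6,17),[4,15),[2,13),[0,11); WM=7
i=1 t=16 v=3: → [16,27),[14,25),[12,23),[10,21),[8,19),[6,17); WM=15; [0,11) fires=1 [2,13) fires=1 [4,15) fires=1
i=2 t=11 v=6: DROP (t<15-2); WM=15
i=3 t=28 v=9: → [28,39),[26,37),[24,35),[22,33),[20,31),[18,29); WM=27; [6,17) fires=2 [8,19) fires=2 [10,21) fires=1 [12,23) fires=1 [14,25) fires=1 [16,27) fires=1
i=4 t=29 v=5: → [28,39),[26,37),[24,35),[22,33),[20,31); WM=28
i=5 t=34 v=7: → [34,45),[32,43),[30,41),[28,39),[26,37),[24,35); WM=33; [18,29) fires=1 [20,31) fires=2 [22,33) fires=2
i=6 t=40 v=6: → [40,51),[38,49),[36,47),[34,45),[32,43),[30,41); WM=39; [24,35) fires=3 [26,37) fires=3 [28,39) fires=3
i=7 t=47 v=2: → [46,57),[44,55),[42,53),[40,51),[38,49); WM=46; [30,41) fires=2 [32,43) fires=2 [34,45) fires=2
i=8 t=51 v=6: → [50,61),[48,59),[46,57),[44,55),[42,53); WM=50; [36,47) fires=1 [38,49) fires=2
i=9 t=54 v=7: → [54,65),[52,63),[50,61),[48,59),[46,57),[44,55); WM=53; [40,51) fires=2 [42,53) fires=2
i=10 t=56 v=7: → [56,67),[54,65),[52,63),[50,61),[48,59),[46,57); WM=55; [44,55) fires=3
i=11 t=57 v=8: → [56,67),[54,65),[52,63),[50,61),[48,59); WM=56
i=12 t=62 v=1: → [62,73),[60,71),[58,69),[56,67),[54,65),[52,63); WM=61; [46,57) fires=4 [48,59) fires=4 [50,61) fires=4
i=13 t=64 v=3: → [64,75),[62,73),[60,71),[58,69),[56,67),[54,65); WM=63; [52,63) fires=4

6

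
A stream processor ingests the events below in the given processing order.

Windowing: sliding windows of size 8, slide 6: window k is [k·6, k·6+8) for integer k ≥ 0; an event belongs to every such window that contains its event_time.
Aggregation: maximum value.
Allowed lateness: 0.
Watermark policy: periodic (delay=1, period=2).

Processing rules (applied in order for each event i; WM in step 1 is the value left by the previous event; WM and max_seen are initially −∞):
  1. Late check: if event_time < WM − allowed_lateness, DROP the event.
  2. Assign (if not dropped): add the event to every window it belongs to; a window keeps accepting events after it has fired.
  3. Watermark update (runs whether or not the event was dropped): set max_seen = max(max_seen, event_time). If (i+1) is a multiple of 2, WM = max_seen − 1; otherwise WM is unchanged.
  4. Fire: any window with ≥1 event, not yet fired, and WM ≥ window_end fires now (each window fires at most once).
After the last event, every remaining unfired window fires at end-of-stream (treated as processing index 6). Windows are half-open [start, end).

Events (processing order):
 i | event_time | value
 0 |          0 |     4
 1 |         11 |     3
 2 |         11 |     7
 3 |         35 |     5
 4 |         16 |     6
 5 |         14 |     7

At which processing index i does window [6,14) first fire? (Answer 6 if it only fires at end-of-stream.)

3

i=0 t=0 v=4: → [0,8); WM=−∞
i=1 t=11 v=3: → [6,14); WM=10; [0,8) fires=4
i=2 t=11 v=7: → [6,14); WM=10
i=3 t=35 v=5: → [30,38); WM=34; [6,14) fires=7
i=4 t=16 v=6: DROP (t<34-0); WM=34
i=5 t=14 v=7: DROP (t<34-0); WM=34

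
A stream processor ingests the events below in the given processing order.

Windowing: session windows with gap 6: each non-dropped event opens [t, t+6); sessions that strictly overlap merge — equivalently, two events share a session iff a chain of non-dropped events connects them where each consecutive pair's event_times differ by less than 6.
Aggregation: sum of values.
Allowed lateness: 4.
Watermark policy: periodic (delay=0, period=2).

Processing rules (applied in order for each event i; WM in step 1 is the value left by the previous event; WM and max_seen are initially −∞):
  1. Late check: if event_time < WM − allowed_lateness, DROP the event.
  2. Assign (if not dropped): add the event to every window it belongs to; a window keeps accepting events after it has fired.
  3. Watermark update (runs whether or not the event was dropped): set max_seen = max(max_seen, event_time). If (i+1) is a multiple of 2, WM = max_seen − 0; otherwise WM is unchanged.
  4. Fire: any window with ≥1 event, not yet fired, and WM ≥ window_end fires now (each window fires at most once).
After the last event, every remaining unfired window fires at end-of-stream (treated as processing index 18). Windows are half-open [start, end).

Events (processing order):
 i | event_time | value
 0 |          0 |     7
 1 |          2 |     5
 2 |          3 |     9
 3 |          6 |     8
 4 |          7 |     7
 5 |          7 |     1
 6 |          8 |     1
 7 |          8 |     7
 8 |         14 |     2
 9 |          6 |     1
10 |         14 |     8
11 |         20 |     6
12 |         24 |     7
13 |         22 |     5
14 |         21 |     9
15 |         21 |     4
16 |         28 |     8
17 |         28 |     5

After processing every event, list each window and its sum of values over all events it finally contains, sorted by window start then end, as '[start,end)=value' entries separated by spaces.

i=0 t=0 v=7: → [0,6); WM=−∞
i=1 t=2 v=5: → [0,8); WM=2
i=2 t=3 v=9: → [0,9); WM=2
i=3 t=6 v=8: → [0,12); WM=6
i=4 t=7 v=7: → [0,13); WM=6
i=5 t=7 v=1: → [0,13); WM=7
i=6 t=8 v=1: → [0,14); WM=7
i=7 t=8 v=7: → [0,14); WM=8
i=8 t=14 v=2: → [14,20); WM=8
i=9 t=6 v=1: → [0,14); WM=14
i=10 t=14 v=8: → [14,20); WM=14
i=11 t=20 v=6: → [20,26); WM=20
i=12 t=24 v=7: → [20,30); WM=20
i=13 t=22 v=5: → [20,30); WM=24
i=14 t=21 v=9: → [20,30); WM=24
i=15 t=21 v=4: → [20,30); WM=24
i=16 t=28 v=8: → [20,34); WM=24
i=17 t=28 v=5: → [20,34); WM=28

[0,14)=46 [14,20)=10 [20,34)=44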